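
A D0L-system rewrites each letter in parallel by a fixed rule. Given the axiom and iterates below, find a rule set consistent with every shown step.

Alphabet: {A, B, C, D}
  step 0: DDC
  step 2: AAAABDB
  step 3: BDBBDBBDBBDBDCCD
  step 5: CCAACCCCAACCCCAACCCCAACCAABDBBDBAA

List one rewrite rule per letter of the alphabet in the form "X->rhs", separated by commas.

  step 2 ⇒ step 3: AAAABDB ⇒ BDB·BDB·BDB·BDB·D·CC·D
    A ↦ BDB
    B ↦ D
    D ↦ CC
    C ↦ A  (constrained at step 0)

A->BDB, B->D, C->A, D->CC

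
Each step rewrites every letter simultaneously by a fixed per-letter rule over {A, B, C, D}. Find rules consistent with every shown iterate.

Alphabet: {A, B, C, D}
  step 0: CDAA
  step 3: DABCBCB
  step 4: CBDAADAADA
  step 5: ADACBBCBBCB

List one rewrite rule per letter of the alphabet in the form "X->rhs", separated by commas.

A->B, B->DA, C->A, D->C

  step 4 ⇒ step 5: CBDAADAADA ⇒ A·DA·C·B·B·C·B·B·C·B
    A ↦ B
    B ↦ DA
    C ↦ A
    D ↦ C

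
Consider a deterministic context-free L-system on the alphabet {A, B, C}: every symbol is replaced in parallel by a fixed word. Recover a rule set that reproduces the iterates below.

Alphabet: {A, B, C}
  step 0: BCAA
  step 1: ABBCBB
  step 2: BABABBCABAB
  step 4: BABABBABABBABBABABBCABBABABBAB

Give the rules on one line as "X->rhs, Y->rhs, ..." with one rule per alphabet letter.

A->B, B->AB, C->BC

  step 1 ⇒ step 2: ABBCBB ⇒ B·AB·AB·BC·AB·AB
    A ↦ B
    B ↦ AB
    C ↦ BC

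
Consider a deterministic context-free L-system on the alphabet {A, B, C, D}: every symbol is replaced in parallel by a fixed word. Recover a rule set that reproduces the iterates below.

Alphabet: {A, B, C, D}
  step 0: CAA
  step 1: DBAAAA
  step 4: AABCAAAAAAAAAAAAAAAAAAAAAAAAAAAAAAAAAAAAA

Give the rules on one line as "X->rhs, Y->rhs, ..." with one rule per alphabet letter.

A->AA, B->A, C->DB, D->BC

  step 0 ⇒ step 1: CAA ⇒ DB·AA·AA
    A ↦ AA
    C ↦ DB
    B ↦ A  (constrained at step 1)
    D ↦ BC  (constrained at step 1)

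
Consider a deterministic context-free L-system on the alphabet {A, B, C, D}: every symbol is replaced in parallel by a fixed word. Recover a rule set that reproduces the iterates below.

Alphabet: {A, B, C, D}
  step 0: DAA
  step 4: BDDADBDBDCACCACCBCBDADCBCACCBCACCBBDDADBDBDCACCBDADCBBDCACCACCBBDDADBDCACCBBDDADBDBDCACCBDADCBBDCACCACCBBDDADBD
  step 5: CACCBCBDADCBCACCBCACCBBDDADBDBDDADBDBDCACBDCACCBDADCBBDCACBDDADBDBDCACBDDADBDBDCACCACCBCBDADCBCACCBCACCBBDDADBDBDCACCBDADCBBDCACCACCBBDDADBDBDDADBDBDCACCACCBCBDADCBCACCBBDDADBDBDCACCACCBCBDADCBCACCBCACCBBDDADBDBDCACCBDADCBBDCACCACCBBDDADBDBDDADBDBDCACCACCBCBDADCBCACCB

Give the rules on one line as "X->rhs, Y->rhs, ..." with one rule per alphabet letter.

  step 4 ⇒ step 5: BDDADBDBDCACCACCBCBDADCBCACCBCACCBBDDADBDBDCACCBDADCBBDCACCACCBBDDADBDCACCBBDDADBDBDCACCBDADCBBDCACCACCBBDDADBD ⇒ CAC·CB·CB·DAD·CB·CAC·CB·CAC·CB·BD·DAD·BD·BD·DAD·BD·BD·CAC·BD·CAC·CB·DAD·CB·BD·CAC·BD·DAD·BD·BD·CAC·BD·DAD·BD·BD·CAC·CAC·CB·CB·DAD·CB·CAC·CB·CAC·CB·BD·DAD·BD·BD·CAC·CB·DAD·CB·BD·CAC·CAC·CB·BD·DAD·BD·BD·DAD·BD·BD·CAC·CAC·CB·CB·DAD·CB·CAC·CB·BD·DAD·BD·BD·CAC·CAC·CB·CB·DAD·CB·CAC·CB·CAC·CB·BD·DAD·BD·BD·CAC·CB·DAD·CB·BD·CAC·CAC·CB·BD·DAD·BD·BD·DAD·BD·BD·CAC·CAC·CB·CB·DAD·CB·CAC·CB
    A ↦ DAD
    B ↦ CAC
    C ↦ BD
    D ↦ CB

A->DAD, B->CAC, C->BD, D->CB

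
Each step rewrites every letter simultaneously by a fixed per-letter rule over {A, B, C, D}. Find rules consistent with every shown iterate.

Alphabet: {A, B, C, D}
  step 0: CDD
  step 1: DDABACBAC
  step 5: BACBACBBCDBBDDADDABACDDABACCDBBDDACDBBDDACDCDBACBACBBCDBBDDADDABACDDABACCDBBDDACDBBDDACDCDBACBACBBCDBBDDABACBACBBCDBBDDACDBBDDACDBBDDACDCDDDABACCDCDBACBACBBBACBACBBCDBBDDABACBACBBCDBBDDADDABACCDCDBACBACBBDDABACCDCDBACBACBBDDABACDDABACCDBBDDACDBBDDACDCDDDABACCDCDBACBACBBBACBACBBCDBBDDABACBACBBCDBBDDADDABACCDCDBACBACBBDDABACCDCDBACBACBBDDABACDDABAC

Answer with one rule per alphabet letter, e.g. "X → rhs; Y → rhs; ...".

A->BB, B->CD, C->DDA, D->BAC

  step 0 ⇒ step 1: CDD ⇒ DDA·BAC·BAC
    C ↦ DDA
    D ↦ BAC
    A ↦ BB  (constrained at step 1)
    B ↦ CD  (constrained at step 1)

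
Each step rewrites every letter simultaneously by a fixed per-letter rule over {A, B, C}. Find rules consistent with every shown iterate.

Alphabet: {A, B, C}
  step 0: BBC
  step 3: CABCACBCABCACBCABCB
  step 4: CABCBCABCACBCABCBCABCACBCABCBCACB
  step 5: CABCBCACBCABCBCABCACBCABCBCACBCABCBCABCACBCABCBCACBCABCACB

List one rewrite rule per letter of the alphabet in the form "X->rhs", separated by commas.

A->B, B->CB, C->CA

  step 4 ⇒ step 5: CABCBCABCACBCABCBCABCACBCABCBCACB ⇒ CA·B·CB·CA·CB·CA·B·CB·CA·B·CA·CB·CA·B·CB·CA·CB·CA·B·CB·CA·B·CA·CB·CA·B·CB·CA·CB·CA·B·CA·CB
    A ↦ B
    B ↦ CB
    C ↦ CA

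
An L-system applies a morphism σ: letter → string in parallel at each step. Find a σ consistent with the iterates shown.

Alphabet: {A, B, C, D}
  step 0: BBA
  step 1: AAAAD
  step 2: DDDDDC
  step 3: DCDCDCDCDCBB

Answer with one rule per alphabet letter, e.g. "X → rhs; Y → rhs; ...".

A->D, B->AA, C->BB, D->DC

  step 2 ⇒ step 3: DDDDDC ⇒ DC·DC·DC·DC·DC·BB
    C ↦ BB
    D ↦ DC
  step 0 ⇒ step 1: BBA ⇒ AA·AA·D
    A ↦ D
  step 0 ⇒ step 1: BBA ⇒ AA·AA·D
    B ↦ AA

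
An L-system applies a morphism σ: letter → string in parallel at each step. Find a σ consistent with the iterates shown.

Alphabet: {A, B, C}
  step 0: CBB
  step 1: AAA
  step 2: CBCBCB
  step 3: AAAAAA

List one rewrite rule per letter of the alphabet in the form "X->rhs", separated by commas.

  step 2 ⇒ step 3: CBCBCB ⇒ A·A·A·A·A·A
    B ↦ A
    C ↦ A
  step 1 ⇒ step 2: AAA ⇒ CB·CB·CB
    A ↦ CB

A->CB, B->A, C->A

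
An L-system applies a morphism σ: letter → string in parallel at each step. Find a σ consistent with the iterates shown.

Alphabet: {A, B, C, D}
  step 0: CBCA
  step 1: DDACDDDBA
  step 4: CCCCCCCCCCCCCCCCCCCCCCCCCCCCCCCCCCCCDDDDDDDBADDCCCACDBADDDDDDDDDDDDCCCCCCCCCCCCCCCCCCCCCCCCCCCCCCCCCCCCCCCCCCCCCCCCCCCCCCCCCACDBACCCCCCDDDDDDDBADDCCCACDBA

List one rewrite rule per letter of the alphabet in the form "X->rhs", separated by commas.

A->DBA, B->AC, C->DD, D->CCC

  step 0 ⇒ step 1: CBCA ⇒ DD·AC·DD·DBA
    A ↦ DBA
    B ↦ AC
    C ↦ DD
    D ↦ CCC  (constrained at step 1)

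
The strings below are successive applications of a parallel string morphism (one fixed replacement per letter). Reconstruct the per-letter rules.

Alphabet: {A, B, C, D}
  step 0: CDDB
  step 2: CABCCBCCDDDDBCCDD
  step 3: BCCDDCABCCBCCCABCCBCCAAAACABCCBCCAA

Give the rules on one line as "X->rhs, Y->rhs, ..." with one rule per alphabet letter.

  step 2 ⇒ step 3: CABCCBCCDDDDBCCDD ⇒ BCC·DD·CA·BCC·BCC·CA·BCC·BCC·A·A·A·A·CA·BCC·BCC·A·A
    A ↦ DD
    B ↦ CA
    C ↦ BCC
    D ↦ A

A->DD, B->CA, C->BCC, D->A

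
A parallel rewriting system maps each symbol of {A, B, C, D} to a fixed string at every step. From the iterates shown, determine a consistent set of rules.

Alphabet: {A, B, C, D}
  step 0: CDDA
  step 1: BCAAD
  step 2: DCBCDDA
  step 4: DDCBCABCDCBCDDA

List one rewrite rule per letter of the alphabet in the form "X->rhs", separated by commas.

  step 1 ⇒ step 2: BCAAD ⇒ DC·BC·D·D·A
    A ↦ D
    B ↦ DC
    C ↦ BC
    D ↦ A

A->D, B->DC, C->BC, D->A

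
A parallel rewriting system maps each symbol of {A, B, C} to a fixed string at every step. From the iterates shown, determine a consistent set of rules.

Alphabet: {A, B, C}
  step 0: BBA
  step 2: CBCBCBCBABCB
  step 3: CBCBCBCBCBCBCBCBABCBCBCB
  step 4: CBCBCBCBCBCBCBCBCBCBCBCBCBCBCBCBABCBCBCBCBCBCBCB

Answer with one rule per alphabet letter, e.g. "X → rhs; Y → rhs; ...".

  step 3 ⇒ step 4: CBCBCBCBCBCBCBCBABCBCBCB ⇒ CB·CB·CB·CB·CB·CB·CB·CB·CB·CB·CB·CB·CB·CB·CB·CB·AB·CB·CB·CB·CB·CB·CB·CB
    A ↦ AB
    B ↦ CB
    C ↦ CB

A->AB, B->CB, C->CB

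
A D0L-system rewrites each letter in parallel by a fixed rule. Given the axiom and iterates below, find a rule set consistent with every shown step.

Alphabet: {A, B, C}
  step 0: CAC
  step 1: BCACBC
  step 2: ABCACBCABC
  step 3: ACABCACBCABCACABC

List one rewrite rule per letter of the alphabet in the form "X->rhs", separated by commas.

A->AC, B->A, C->BC

  step 2 ⇒ step 3: ABCACBCABC ⇒ AC·A·BC·AC·BC·A·BC·AC·A·BC
    A ↦ AC
    B ↦ A
    C ↦ BC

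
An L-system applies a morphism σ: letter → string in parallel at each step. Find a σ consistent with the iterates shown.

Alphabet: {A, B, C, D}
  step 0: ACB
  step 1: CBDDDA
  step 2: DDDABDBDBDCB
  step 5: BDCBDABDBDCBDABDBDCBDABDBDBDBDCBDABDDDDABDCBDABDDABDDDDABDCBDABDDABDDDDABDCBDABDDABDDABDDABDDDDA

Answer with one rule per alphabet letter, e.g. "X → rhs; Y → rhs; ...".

  step 1 ⇒ step 2: CBDDDA ⇒ DD·DA·BD·BD·BD·CB
    A ↦ CB
    B ↦ DA
    C ↦ DD
    D ↦ BD

A->CB, B->DA, C->DD, D->BD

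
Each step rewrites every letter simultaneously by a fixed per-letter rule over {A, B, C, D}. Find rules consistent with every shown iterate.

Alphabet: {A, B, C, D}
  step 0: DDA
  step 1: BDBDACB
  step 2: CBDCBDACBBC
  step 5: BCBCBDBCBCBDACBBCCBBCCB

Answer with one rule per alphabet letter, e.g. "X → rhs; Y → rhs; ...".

A->ACB, B->C, C->B, D->BD

  step 1 ⇒ step 2: BDBDACB ⇒ C·BD·C·BD·ACB·B·C
    A ↦ ACB
    B ↦ C
    C ↦ B
    D ↦ BD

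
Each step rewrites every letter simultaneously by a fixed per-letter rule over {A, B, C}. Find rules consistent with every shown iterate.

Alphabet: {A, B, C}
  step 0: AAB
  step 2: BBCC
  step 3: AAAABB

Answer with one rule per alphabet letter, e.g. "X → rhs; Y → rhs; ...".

  step 2 ⇒ step 3: BBCC ⇒ AA·AA·B·B
    B ↦ AA
    C ↦ B
    A ↦ C  (constrained at step 0)

A->C, B->AA, C->B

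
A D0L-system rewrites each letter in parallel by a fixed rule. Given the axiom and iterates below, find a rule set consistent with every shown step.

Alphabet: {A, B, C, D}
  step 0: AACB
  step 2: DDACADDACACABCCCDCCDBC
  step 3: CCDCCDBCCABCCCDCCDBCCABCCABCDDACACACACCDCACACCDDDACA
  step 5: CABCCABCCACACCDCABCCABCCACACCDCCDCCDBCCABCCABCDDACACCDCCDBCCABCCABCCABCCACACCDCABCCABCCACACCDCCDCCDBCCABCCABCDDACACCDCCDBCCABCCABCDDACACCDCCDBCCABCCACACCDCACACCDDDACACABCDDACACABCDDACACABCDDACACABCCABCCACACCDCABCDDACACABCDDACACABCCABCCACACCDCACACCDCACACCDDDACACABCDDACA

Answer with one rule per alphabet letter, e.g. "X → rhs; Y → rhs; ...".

A->BC, B->DDA, C->CA, D->CCD

  step 2 ⇒ step 3: DDACADDACACABCCCDCCDBC ⇒ CCD·CCD·BC·CA·BC·CCD·CCD·BC·CA·BC·CA·BC·DDA·CA·CA·CA·CCD·CA·CA·CCD·DDA·CA
    A ↦ BC
    B ↦ DDA
    C ↦ CA
    D ↦ CCD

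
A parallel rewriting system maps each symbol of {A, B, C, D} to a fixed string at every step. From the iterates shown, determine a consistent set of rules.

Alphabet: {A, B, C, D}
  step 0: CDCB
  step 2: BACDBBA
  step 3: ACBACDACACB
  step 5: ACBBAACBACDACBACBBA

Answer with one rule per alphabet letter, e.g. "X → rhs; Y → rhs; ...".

  step 2 ⇒ step 3: BACDBBA ⇒ AC·B·A·CD·AC·AC·B
    A ↦ B
    B ↦ AC
    C ↦ A
    D ↦ CD

A->B, B->AC, C->A, D->CD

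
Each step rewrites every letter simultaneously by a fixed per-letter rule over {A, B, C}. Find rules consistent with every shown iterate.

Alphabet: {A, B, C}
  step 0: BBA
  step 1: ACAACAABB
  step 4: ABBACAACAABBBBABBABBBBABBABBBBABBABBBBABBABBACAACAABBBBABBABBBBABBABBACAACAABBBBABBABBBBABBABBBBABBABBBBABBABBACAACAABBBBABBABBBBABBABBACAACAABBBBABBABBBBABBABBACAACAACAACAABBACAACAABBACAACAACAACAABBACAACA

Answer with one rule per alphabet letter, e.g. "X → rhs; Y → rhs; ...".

  step 0 ⇒ step 1: BBA ⇒ ACA·ACA·ABB
    A ↦ ABB
    B ↦ ACA
    C ↦ BB  (constrained at step 1)

A->ABB, B->ACA, C->BB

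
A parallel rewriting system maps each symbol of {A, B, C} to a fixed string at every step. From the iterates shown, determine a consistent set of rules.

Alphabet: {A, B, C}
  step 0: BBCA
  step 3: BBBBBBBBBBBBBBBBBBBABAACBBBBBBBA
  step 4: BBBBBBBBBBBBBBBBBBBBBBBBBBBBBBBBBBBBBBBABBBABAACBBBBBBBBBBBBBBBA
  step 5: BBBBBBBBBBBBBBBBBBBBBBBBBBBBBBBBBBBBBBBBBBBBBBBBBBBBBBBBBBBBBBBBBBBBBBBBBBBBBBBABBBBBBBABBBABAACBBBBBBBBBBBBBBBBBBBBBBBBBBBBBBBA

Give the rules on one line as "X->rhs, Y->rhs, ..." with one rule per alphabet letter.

A->BA, B->BB, C->AC

  step 4 ⇒ step 5: BBBBBBBBBBBBBBBBBBBBBBBBBBBBBBBBBBBBBBBABBBABAACBBBBBBBBBBBBBBBA ⇒ BB·BB·BB·BB·BB·BB·BB·BB·BB·BB·BB·BB·BB·BB·BB·BB·BB·BB·BB·BB·BB·BB·BB·BB·BB·BB·BB·BB·BB·BB·BB·BB·BB·BB·BB·BB·BB·BB·BB·BA·BB·BB·BB·BA·BB·BA·BA·AC·BB·BB·BB·BB·BB·BB·BB·BB·BB·BB·BB·BB·BB·BB·BB·BA
    A ↦ BA
    B ↦ BB
    C ↦ AC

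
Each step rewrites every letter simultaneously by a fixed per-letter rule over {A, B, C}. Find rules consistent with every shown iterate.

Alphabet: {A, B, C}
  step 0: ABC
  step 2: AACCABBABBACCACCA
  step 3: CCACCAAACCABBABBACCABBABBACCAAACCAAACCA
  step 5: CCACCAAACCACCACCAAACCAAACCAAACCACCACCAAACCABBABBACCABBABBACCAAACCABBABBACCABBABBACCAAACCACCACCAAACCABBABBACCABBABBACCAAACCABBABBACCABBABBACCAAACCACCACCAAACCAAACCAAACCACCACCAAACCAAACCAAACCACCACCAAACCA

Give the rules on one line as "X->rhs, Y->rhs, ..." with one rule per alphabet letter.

  step 2 ⇒ step 3: AACCABBABBACCACCA ⇒ CCA·CCA·A·A·CCA·BBA·BBA·CCA·BBA·BBA·CCA·A·A·CCA·A·A·CCA
    A ↦ CCA
    B ↦ BBA
    C ↦ A

A->CCA, B->BBA, C->A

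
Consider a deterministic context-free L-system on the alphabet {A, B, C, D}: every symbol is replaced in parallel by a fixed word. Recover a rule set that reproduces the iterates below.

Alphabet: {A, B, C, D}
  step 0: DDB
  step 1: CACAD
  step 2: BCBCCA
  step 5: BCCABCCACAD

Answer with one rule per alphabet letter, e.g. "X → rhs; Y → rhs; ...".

  step 1 ⇒ step 2: CACAD ⇒ B·C·B·C·CA
    A ↦ C
    C ↦ B
    D ↦ CA
  step 0 ⇒ step 1: DDB ⇒ CA·CA·D
    B ↦ D

A->C, B->D, C->B, D->CA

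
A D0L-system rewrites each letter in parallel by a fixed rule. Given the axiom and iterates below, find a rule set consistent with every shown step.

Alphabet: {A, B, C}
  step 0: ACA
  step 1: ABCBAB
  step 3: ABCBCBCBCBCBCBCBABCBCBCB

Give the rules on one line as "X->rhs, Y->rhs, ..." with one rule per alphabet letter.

  step 0 ⇒ step 1: ACA ⇒ AB·CB·AB
    A ↦ AB
    C ↦ CB
    B ↦ CB  (constrained at step 1)

A->AB, B->CB, C->CB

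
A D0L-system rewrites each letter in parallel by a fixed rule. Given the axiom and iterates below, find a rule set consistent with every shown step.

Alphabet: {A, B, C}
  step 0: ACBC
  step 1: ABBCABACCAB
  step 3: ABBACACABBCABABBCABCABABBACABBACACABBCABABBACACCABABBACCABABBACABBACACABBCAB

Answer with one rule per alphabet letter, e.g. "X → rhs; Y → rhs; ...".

A->ABB, B->AC, C->CAB

  step 0 ⇒ step 1: ACBC ⇒ ABB·CAB·AC·CAB
    A ↦ ABB
    B ↦ AC
    C ↦ CAB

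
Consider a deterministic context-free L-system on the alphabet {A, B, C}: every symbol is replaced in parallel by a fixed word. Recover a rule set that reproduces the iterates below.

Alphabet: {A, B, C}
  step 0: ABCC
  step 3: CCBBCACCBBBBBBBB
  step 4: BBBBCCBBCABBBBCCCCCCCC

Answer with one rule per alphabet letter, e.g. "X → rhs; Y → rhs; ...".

A->CA, B->C, C->BB

  step 3 ⇒ step 4: CCBBCACCBBBBBBBB ⇒ BB·BB·C·C·BB·CA·BB·BB·C·C·C·C·C·C·C·C
    A ↦ CA
    B ↦ C
    C ↦ BB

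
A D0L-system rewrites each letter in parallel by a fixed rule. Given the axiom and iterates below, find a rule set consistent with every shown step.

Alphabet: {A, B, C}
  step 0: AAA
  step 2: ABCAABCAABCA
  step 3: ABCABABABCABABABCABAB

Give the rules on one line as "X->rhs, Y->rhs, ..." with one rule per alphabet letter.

A->AB, B->CA, C->B

  step 2 ⇒ step 3: ABCAABCAABCA ⇒ AB·CA·B·AB·AB·CA·B·AB·AB·CA·B·AB
    A ↦ AB
    B ↦ CA
    C ↦ B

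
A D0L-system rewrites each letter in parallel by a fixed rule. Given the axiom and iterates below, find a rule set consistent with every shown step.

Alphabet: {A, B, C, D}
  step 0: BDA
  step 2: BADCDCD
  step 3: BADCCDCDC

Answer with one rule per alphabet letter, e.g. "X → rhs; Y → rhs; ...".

A->DC, B->BA, C->D, D->C

  step 2 ⇒ step 3: BADCDCD ⇒ BA·DC·C·D·C·D·C
    A ↦ DC
    B ↦ BA
    C ↦ D
    D ↦ C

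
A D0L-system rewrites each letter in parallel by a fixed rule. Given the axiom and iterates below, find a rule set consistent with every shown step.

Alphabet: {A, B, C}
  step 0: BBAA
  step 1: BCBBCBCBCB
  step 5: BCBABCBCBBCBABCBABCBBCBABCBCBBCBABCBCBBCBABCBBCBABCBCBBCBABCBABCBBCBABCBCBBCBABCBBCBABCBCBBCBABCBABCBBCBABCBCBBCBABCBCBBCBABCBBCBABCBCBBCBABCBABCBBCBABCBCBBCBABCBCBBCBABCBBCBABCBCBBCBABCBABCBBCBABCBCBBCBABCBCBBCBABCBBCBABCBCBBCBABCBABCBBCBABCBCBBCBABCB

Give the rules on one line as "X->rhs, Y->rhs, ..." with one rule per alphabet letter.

  step 0 ⇒ step 1: BBAA ⇒ BCB·BCB·CB·CB
    A ↦ CB
    B ↦ BCB
    C ↦ A  (constrained at step 1)

A->CB, B->BCB, C->A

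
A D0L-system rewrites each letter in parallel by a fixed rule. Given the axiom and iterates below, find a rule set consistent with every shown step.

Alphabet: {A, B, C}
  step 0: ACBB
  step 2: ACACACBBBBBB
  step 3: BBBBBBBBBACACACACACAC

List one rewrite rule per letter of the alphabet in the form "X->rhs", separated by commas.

  step 2 ⇒ step 3: ACACACBBBBBB ⇒ B·BB·B·BB·B·BB·AC·AC·AC·AC·AC·AC
    A ↦ B
    B ↦ AC
    C ↦ BB

A->B, B->AC, C->BB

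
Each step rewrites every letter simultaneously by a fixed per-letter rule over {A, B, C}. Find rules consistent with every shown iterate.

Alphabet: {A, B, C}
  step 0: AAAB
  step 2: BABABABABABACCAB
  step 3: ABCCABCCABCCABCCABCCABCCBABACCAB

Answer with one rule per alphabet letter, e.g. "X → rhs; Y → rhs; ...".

  step 2 ⇒ step 3: BABABABABABACCAB ⇒ AB·CC·AB·CC·AB·CC·AB·CC·AB·CC·AB·CC·BA·BA·CC·AB
    A ↦ CC
    B ↦ AB
    C ↦ BA

A->CC, B->AB, C->BA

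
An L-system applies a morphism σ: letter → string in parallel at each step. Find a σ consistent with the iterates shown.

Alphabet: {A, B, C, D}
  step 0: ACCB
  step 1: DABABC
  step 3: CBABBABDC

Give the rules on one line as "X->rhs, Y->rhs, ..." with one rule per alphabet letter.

A->D, B->C, C->AB, D->B

  step 0 ⇒ step 1: ACCB ⇒ D·AB·AB·C
    A ↦ D
    B ↦ C
    C ↦ AB
    D ↦ B  (constrained at step 1)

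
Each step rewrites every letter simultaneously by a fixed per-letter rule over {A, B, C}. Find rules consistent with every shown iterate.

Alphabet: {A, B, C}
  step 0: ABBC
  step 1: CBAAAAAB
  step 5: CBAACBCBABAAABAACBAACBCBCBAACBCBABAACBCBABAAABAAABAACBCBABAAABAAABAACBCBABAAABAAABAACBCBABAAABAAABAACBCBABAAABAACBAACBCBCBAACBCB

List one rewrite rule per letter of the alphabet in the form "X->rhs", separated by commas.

A->CB, B->AA, C->AB

  step 0 ⇒ step 1: ABBC ⇒ CB·AA·AA·AB
    A ↦ CB
    B ↦ AA
    C ↦ AB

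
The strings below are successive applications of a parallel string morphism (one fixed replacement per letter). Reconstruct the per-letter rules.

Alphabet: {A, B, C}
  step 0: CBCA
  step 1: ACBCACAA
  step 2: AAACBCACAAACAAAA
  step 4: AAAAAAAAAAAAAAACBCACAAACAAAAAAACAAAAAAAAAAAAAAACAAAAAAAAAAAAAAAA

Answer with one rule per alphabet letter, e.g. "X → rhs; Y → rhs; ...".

A->AA, B->BC, C->AC

  step 1 ⇒ step 2: ACBCACAA ⇒ AA·AC·BC·AC·AA·AC·AA·AA
    A ↦ AA
    B ↦ BC
    C ↦ AC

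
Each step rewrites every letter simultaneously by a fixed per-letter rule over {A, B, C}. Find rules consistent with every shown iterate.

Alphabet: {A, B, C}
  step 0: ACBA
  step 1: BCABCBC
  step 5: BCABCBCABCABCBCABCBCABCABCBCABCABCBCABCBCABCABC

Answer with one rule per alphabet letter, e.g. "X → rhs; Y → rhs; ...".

  step 0 ⇒ step 1: ACBA ⇒ BC·A·BC·BC
    A ↦ BC
    B ↦ BC
    C ↦ A

A->BC, B->BC, C->A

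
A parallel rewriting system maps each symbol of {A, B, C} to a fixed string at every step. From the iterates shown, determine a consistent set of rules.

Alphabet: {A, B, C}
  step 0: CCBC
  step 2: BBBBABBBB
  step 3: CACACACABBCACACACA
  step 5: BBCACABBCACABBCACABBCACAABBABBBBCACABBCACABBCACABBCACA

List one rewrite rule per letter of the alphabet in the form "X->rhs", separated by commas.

A->BB, B->CA, C->A

  step 2 ⇒ step 3: BBBBABBBB ⇒ CA·CA·CA·CA·BB·CA·CA·CA·CA
    A ↦ BB
    B ↦ CA
    C ↦ A  (constrained at step 0)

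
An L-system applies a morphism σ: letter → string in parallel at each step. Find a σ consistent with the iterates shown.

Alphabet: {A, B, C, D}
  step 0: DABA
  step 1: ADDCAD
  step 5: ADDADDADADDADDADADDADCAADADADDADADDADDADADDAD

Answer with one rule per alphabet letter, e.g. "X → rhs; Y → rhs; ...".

A->D, B->CA, C->BD, D->AD

  step 0 ⇒ step 1: DABA ⇒ AD·D·CA·D
    A ↦ D
    B ↦ CA
    D ↦ AD
    C ↦ BD  (constrained at step 1)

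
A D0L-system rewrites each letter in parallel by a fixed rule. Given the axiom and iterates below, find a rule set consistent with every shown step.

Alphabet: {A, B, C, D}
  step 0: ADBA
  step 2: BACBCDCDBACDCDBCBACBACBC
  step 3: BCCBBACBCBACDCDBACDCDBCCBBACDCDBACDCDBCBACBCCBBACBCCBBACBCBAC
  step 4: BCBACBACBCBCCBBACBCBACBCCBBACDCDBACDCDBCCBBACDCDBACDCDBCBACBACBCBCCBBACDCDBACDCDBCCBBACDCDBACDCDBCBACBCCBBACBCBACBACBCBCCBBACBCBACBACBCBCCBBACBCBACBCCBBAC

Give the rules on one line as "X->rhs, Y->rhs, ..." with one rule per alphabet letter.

A->CB, B->BC, C->BAC, D->DCD

  step 3 ⇒ step 4: BCCBBACBCBACDCDBACDCDBCCBBACDCDBACDCDBCBACBCCBBACBCCBBACBCBAC ⇒ BC·BAC·BAC·BC·BC·CB·BAC·BC·BAC·BC·CB·BAC·DCD·BAC·DCD·BC·CB·BAC·DCD·BAC·DCD·BC·BAC·BAC·BC·BC·CB·BAC·DCD·BAC·DCD·BC·CB·BAC·DCD·BAC·DCD·BC·BAC·BC·CB·BAC·BC·BAC·BAC·BC·BC·CB·BAC·BC·BAC·BAC·BC·BC·CB·BAC·BC·BAC·BC·CB·BAC
    A ↦ CB
    B ↦ BC
    C ↦ BAC
    D ↦ DCD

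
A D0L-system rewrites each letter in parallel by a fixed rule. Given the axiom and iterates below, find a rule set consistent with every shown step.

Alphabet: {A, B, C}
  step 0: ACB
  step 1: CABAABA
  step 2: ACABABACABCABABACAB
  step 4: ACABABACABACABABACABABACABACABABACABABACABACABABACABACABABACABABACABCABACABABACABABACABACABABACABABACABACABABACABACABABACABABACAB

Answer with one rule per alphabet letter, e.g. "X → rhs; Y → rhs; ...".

  step 1 ⇒ step 2: CABAABA ⇒ A·CAB·ABA·CAB·CAB·ABA·CAB
    A ↦ CAB
    B ↦ ABA
    C ↦ A

A->CAB, B->ABA, C->A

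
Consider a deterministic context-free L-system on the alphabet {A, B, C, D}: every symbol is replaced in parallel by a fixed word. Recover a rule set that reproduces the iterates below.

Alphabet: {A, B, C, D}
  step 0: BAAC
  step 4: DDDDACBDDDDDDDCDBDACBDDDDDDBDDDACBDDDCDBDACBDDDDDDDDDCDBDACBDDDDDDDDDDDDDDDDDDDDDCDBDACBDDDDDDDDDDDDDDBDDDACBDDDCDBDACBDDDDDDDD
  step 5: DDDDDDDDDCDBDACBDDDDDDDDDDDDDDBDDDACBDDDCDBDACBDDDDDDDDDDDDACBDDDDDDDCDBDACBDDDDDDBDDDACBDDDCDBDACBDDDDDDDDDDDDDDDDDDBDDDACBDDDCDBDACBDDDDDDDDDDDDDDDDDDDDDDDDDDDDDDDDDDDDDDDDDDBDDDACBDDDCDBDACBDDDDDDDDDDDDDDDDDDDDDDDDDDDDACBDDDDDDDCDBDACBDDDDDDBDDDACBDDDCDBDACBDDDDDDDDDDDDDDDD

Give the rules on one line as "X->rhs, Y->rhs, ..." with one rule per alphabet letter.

A->DCD, B->ACB, C->BD, D->DD

  step 4 ⇒ step 5: DDDDACBDDDDDDDCDBDACBDDDDDDBDDDACBDDDCDBDACBDDDDDDDDDCDBDACBDDDDDDDDDDDDDDDDDDDDDCDBDACBDDDDDDDDDDDDDDBDDDACBDDDCDBDACBDDDDDDDD ⇒ DD·DD·DD·DD·DCD·BD·ACB·DD·DD·DD·DD·DD·DD·DD·BD·DD·ACB·DD·DCD·BD·ACB·DD·DD·DD·DD·DD·DD·ACB·DD·DD·DD·DCD·BD·ACB·DD·DD·DD·BD·DD·ACB·DD·DCD·BD·ACB·DD·DD·DD·DD·DD·DD·DD·DD·DD·BD·DD·ACB·DD·DCD·BD·ACB·DD·DD·DD·DD·DD·DD·DD·DD·DD·DD·DD·DD·DD·DD·DD·DD·DD·DD·DD·DD·DD·BD·DD·ACB·DD·DCD·BD·ACB·DD·DD·DD·DD·DD·DD·DD·DD·DD·DD·DD·DD·DD·DD·ACB·DD·DD·DD·DCD·BD·ACB·DD·DD·DD·BD·DD·ACB·DD·DCD·BD·ACB·DD·DD·DD·DD·DD·DD·DD·DD
    A ↦ DCD
    B ↦ ACB
    C ↦ BD
    D ↦ DD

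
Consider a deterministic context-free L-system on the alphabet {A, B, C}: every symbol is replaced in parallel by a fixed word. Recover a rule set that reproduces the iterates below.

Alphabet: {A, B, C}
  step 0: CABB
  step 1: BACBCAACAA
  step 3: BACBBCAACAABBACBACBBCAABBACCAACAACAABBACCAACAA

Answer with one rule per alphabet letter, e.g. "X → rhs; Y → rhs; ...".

  step 0 ⇒ step 1: CABB ⇒ BAC·B·CAA·CAA
    A ↦ B
    B ↦ CAA
    C ↦ BAC

A->B, B->CAA, C->BAC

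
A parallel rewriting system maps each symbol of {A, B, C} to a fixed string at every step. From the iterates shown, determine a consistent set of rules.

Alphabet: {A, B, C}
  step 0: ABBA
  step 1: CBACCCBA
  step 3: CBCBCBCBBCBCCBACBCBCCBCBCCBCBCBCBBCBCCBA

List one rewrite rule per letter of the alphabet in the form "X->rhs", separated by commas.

A->CBA, B->C, C->BCB

  step 0 ⇒ step 1: ABBA ⇒ CBA·C·C·CBA
    A ↦ CBA
    B ↦ C
    C ↦ BCB  (constrained at step 1)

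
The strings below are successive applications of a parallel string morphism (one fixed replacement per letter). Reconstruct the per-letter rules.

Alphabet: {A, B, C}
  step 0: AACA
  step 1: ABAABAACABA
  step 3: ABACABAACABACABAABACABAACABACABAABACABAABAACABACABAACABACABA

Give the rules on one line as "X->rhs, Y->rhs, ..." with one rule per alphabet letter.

A->ABA, B->C, C->AC

  step 0 ⇒ step 1: AACA ⇒ ABA·ABA·AC·ABA
    A ↦ ABA
    C ↦ AC
    B ↦ C  (constrained at step 1)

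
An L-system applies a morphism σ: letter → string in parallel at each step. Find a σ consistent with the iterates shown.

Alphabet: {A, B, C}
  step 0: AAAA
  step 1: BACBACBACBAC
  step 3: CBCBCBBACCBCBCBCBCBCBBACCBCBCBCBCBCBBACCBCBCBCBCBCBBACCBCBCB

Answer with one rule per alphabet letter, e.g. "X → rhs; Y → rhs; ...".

A->BAC, B->CB, C->CB

  step 0 ⇒ step 1: AAAA ⇒ BAC·BAC·BAC·BAC
    A ↦ BAC
    B ↦ CB  (constrained at step 1)
    C ↦ CB  (constrained at step 1)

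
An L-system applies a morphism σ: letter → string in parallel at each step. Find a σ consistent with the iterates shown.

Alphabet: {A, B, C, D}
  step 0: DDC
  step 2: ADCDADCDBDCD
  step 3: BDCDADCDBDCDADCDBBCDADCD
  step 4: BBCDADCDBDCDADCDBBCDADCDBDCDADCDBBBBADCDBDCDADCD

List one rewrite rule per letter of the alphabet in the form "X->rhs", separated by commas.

A->BD, B->BB, C->AD, D->CD

  step 3 ⇒ step 4: BDCDADCDBDCDADCDBBCDADCD ⇒ BB·CD·AD·CD·BD·CD·AD·CD·BB·CD·AD·CD·BD·CD·AD·CD·BB·BB·AD·CD·BD·CD·AD·CD
    A ↦ BD
    B ↦ BB
    C ↦ AD
    D ↦ CD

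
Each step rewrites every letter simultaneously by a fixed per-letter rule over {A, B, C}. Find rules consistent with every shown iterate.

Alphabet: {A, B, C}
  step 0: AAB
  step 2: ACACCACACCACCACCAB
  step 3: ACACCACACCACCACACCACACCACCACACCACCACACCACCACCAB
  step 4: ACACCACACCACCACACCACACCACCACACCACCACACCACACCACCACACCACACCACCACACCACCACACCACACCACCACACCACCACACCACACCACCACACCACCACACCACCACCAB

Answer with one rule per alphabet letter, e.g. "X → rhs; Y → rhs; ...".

A->AC, B->CAB, C->ACC

  step 3 ⇒ step 4: ACACCACACCACCACACCACACCACCACACCACCACACCACCACCAB ⇒ AC·ACC·AC·ACC·ACC·AC·ACC·AC·ACC·ACC·AC·ACC·ACC·AC·ACC·AC·ACC·ACC·AC·ACC·AC·ACC·ACC·AC·ACC·ACC·AC·ACC·AC·ACC·ACC·AC·ACC·ACC·AC·ACC·AC·ACC·ACC·AC·ACC·ACC·AC·ACC·ACC·AC·CAB
    A ↦ AC
    B ↦ CAB
    C ↦ ACC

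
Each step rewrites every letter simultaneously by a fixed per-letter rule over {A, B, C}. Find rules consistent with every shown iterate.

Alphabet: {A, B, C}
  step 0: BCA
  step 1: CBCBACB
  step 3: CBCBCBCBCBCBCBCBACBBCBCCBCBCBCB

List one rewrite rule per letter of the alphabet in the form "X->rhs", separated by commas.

  step 0 ⇒ step 1: BCA ⇒ CBC·B·ACB
    A ↦ ACB
    B ↦ CBC
    C ↦ B

A->ACB, B->CBC, C->B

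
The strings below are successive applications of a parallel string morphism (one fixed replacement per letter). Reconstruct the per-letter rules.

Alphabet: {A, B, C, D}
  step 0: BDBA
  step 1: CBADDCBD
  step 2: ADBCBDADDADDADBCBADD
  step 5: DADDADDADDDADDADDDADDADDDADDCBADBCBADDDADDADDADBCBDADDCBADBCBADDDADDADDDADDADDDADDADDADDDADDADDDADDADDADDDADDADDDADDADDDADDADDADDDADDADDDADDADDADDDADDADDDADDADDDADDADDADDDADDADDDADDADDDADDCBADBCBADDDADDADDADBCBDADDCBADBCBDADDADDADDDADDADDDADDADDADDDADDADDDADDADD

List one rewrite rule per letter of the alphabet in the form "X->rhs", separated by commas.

A->D, B->CB, C->ADB, D->ADD

  step 1 ⇒ step 2: CBADDCBD ⇒ ADB·CB·D·ADD·ADD·ADB·CB·ADD
    A ↦ D
    B ↦ CB
    C ↦ ADB
    D ↦ ADD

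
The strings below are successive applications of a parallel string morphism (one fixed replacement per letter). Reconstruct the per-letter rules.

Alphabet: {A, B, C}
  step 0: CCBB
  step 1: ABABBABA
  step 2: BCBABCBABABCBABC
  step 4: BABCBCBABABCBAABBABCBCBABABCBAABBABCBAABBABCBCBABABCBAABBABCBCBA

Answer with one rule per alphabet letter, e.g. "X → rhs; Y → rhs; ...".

  step 1 ⇒ step 2: ABABBABA ⇒ BC·BA·BC·BA·BA·BC·BA·BC
    A ↦ BC
    B ↦ BA
  step 0 ⇒ step 1: CCBB ⇒ AB·AB·BA·BA
    C ↦ AB

A->BC, B->BA, C->AB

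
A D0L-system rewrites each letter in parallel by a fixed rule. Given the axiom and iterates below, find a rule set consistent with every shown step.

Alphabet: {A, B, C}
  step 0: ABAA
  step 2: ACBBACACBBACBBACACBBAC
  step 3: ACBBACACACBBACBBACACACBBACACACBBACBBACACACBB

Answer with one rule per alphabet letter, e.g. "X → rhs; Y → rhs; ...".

A->ACB, B->AC, C->B

  step 2 ⇒ step 3: ACBBACACBBACBBACACBBAC ⇒ ACB·B·AC·AC·ACB·B·ACB·B·AC·AC·ACB·B·AC·AC·ACB·B·ACB·B·AC·AC·ACB·B
    A ↦ ACB
    B ↦ AC
    C ↦ B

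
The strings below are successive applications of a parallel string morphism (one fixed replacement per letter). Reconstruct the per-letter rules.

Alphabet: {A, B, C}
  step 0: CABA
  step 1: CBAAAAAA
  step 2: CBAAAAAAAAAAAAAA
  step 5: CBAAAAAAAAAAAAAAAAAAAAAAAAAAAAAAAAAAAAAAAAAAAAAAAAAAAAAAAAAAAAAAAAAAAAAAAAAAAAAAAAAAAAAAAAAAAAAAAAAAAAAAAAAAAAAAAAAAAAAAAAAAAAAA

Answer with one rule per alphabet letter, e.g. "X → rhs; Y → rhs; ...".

A->AA, B->AA, C->CB

  step 1 ⇒ step 2: CBAAAAAA ⇒ CB·AA·AA·AA·AA·AA·AA·AA
    A ↦ AA
    B ↦ AA
    C ↦ CB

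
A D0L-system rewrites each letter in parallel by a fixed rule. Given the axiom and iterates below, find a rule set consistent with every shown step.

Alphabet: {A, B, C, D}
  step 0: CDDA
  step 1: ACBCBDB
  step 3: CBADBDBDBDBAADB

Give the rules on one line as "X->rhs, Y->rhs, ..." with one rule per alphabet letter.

  step 0 ⇒ step 1: CDDA ⇒ A·CB·CB·DB
    A ↦ DB
    C ↦ A
    D ↦ CB
    B ↦ A  (constrained at step 1)

A->DB, B->A, C->A, D->CB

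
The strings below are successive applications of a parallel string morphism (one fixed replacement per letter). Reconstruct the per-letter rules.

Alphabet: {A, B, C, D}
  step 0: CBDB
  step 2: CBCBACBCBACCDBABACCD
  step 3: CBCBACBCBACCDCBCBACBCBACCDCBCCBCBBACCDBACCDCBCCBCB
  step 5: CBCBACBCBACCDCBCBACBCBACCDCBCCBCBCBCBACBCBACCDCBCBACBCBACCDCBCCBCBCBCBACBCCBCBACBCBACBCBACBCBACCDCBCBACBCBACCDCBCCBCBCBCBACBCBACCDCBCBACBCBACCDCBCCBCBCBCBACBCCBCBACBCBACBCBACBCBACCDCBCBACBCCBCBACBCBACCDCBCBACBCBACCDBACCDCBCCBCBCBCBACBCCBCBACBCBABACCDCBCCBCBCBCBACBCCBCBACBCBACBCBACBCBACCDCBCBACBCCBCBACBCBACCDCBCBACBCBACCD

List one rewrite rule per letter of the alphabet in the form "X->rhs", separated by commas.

A->CCD, B->BA, C->CBC, D->B

  step 2 ⇒ step 3: CBCBACBCBACCDBABACCD ⇒ CBC·BA·CBC·BA·CCD·CBC·BA·CBC·BA·CCD·CBC·CBC·B·BA·CCD·BA·CCD·CBC·CBC·B
    A ↦ CCD
    B ↦ BA
    C ↦ CBC
    D ↦ B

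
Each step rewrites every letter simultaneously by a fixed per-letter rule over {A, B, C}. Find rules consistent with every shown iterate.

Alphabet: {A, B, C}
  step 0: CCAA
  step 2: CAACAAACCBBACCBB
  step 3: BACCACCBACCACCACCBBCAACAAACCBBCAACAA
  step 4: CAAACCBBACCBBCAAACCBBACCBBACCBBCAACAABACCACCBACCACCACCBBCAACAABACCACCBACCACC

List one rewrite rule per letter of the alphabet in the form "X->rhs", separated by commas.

A->ACC, B->CAA, C->B

  step 3 ⇒ step 4: BACCACCBACCACCACCBBCAACAAACCBBCAACAA ⇒ CAA·ACC·B·B·ACC·B·B·CAA·ACC·B·B·ACC·B·B·ACC·B·B·CAA·CAA·B·ACC·ACC·B·ACC·ACC·ACC·B·B·CAA·CAA·B·ACC·ACC·B·ACC·ACC
    A ↦ ACC
    B ↦ CAA
    C ↦ B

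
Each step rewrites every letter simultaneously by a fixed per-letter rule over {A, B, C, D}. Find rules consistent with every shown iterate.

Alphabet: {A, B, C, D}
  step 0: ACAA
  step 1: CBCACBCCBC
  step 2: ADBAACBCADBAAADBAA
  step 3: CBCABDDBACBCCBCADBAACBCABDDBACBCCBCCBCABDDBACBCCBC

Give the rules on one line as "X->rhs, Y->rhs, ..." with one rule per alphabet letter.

A->CBC, B->DBA, C->A, D->ABD

  step 2 ⇒ step 3: ADBAACBCADBAAADBAA ⇒ CBC·ABD·DBA·CBC·CBC·A·DBA·A·CBC·ABD·DBA·CBC·CBC·CBC·ABD·DBA·CBC·CBC
    A ↦ CBC
    B ↦ DBA
    C ↦ A
    D ↦ ABD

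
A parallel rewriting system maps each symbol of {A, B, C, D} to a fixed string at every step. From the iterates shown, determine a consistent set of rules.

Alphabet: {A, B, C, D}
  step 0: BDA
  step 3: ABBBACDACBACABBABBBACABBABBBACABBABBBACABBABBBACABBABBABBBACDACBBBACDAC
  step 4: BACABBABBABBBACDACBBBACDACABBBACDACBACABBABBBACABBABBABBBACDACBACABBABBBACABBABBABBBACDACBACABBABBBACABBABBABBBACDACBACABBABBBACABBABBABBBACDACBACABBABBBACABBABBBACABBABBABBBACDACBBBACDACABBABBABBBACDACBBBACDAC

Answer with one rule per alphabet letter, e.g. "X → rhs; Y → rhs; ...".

  step 3 ⇒ step 4: ABBBACDACBACABBABBBACABBABBBACABBABBBACABBABBBACABBABBABBBACDACBBBACDAC ⇒ BAC·ABB·ABB·ABB·BAC·DAC·BB·BAC·DAC·ABB·BAC·DAC·BAC·ABB·ABB·BAC·ABB·ABB·ABB·BAC·DAC·BAC·ABB·ABB·BAC·ABB·ABB·ABB·BAC·DAC·BAC·ABB·ABB·BAC·ABB·ABB·ABB·BAC·DAC·BAC·ABB·ABB·BAC·ABB·ABB·ABB·BAC·DAC·BAC·ABB·ABB·BAC·ABB·ABB·BAC·ABB·ABB·ABB·BAC·DAC·BB·BAC·DAC·ABB·ABB·ABB·BAC·DAC·BB·BAC·DAC
    A ↦ BAC
    B ↦ ABB
    C ↦ DAC
    D ↦ BB

A->BAC, B->ABB, C->DAC, D->BB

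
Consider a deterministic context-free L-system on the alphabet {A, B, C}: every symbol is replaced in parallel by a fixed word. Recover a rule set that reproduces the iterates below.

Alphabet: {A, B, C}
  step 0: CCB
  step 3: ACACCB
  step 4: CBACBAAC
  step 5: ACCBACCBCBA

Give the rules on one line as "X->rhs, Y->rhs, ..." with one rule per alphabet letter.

  step 4 ⇒ step 5: CBACBAAC ⇒ A·C·CB·A·C·CB·CB·A
    A ↦ CB
    B ↦ C
    C ↦ A

A->CB, B->C, C->A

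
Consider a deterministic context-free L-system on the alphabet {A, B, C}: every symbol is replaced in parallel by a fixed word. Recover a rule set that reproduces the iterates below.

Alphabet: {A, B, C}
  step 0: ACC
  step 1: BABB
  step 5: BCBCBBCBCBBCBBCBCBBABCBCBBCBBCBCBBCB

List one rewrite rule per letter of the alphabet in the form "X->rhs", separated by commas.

A->BA, B->CB, C->B

  step 0 ⇒ step 1: ACC ⇒ BA·B·B
    A ↦ BA
    C ↦ B
    B ↦ CB  (constrained at step 1)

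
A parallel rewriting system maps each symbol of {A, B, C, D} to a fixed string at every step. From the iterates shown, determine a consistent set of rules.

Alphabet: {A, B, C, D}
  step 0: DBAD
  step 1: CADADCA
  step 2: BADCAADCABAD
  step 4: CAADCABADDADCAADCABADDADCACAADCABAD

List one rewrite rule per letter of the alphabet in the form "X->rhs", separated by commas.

  step 1 ⇒ step 2: CADADCA ⇒ B·AD·CA·AD·CA·B·AD
    A ↦ AD
    C ↦ B
    D ↦ CA
  step 0 ⇒ step 1: DBAD ⇒ CA·D·AD·CA
    B ↦ D

A->AD, B->D, C->B, D->CA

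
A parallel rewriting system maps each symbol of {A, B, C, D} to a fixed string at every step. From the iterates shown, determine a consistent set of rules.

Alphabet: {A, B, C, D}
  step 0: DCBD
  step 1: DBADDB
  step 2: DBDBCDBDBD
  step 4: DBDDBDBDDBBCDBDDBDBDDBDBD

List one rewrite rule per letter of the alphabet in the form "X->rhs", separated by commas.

  step 1 ⇒ step 2: DBADDB ⇒ DB·D·BC·DB·DB·D
    A ↦ BC
    B ↦ D
    D ↦ DB
  step 0 ⇒ step 1: DCBD ⇒ DB·A·D·DB
    C ↦ A

A->BC, B->D, C->A, D->DB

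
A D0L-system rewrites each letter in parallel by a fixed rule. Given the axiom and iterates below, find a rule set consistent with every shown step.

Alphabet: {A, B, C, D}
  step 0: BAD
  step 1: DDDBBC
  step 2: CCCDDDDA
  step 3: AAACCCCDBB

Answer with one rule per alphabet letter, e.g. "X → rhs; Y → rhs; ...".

A->DBB, B->DD, C->A, D->C

  step 2 ⇒ step 3: CCCDDDDA ⇒ A·A·A·C·C·C·C·DBB
    A ↦ DBB
    C ↦ A
    D ↦ C
  step 0 ⇒ step 1: BAD ⇒ DD·DBB·C
    B ↦ DD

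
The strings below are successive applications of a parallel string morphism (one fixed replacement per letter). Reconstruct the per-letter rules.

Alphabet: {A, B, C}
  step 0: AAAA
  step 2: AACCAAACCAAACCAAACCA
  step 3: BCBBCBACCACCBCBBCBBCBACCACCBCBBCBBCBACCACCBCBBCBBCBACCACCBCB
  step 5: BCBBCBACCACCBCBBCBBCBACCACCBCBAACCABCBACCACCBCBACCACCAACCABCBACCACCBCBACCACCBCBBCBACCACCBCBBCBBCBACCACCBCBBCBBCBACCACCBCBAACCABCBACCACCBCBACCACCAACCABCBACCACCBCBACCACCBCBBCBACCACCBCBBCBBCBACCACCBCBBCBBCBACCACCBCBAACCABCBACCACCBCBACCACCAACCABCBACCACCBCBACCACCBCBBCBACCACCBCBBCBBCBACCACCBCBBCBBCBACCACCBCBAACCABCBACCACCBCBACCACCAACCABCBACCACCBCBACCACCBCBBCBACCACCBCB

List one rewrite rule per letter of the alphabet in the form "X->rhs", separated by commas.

  step 2 ⇒ step 3: AACCAAACCAAACCAAACCA ⇒ BCB·BCB·ACC·ACC·BCB·BCB·BCB·ACC·ACC·BCB·BCB·BCB·ACC·ACC·BCB·BCB·BCB·ACC·ACC·BCB
    A ↦ BCB
    C ↦ ACC
    B ↦ A  (constrained at step 3)

A->BCB, B->A, C->ACC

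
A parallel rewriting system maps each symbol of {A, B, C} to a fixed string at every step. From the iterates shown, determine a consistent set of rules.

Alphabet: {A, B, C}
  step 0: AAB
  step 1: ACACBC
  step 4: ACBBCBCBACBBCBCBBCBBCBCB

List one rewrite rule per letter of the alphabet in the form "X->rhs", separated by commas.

A->AC, B->BC, C->B

  step 0 ⇒ step 1: AAB ⇒ AC·AC·BC
    A ↦ AC
    B ↦ BC
    C ↦ B  (constrained at step 1)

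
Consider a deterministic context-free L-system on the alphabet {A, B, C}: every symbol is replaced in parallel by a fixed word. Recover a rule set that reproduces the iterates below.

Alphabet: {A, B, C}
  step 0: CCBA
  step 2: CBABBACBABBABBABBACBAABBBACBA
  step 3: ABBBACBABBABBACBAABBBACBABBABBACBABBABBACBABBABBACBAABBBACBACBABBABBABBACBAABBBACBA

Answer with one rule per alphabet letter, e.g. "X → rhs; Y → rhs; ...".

  step 2 ⇒ step 3: CBABBACBABBABBABBACBAABBBACBA ⇒ AB·BBA·CBA·BBA·BBA·CBA·AB·BBA·CBA·BBA·BBA·CBA·BBA·BBA·CBA·BBA·BBA·CBA·AB·BBA·CBA·CBA·BBA·BBA·BBA·CBA·AB·BBA·CBA
    A ↦ CBA
    B ↦ BBA
    C ↦ AB

A->CBA, B->BBA, C->AB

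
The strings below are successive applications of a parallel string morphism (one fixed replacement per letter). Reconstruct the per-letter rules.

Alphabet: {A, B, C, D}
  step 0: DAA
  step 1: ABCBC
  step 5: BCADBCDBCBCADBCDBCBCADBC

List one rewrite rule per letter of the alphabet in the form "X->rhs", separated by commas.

A->BC, B->D, C->BC, D->A

  step 0 ⇒ step 1: DAA ⇒ A·BC·BC
    A ↦ BC
    D ↦ A
    B ↦ D  (constrained at step 1)
    C ↦ BC  (constrained at step 1)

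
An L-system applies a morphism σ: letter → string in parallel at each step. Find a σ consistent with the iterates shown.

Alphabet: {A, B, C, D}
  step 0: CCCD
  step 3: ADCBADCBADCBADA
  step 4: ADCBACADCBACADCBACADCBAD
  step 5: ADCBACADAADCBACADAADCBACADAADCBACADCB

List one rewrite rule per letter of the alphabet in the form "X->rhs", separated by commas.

A->AD, B->C, C->A, D->CB

  step 4 ⇒ step 5: ADCBACADCBACADCBACADCBAD ⇒ AD·CB·A·C·AD·A·AD·CB·A·C·AD·A·AD·CB·A·C·AD·A·AD·CB·A·C·AD·CB
    A ↦ AD
    B ↦ C
    C ↦ A
    D ↦ CB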